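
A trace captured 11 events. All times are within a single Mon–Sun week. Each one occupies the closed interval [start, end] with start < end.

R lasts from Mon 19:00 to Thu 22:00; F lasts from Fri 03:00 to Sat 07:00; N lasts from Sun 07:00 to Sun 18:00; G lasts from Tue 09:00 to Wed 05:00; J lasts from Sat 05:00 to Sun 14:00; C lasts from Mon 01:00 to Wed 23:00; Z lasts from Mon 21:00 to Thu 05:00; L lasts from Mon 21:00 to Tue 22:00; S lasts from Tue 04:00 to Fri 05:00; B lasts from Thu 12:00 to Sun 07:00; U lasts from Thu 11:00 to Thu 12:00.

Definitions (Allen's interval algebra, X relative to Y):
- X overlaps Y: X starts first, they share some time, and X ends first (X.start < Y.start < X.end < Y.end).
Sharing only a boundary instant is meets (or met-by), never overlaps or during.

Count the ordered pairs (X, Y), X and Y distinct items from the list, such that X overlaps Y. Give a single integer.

Checking all 110 ordered pairs for relation 'overlaps'; matching pairs in alphabetical order:
(B, J): B overlaps J ✓
(C, R): C overlaps R ✓
(C, S): C overlaps S ✓
(C, Z): C overlaps Z ✓
(F, J): F overlaps J ✓
(J, N): J overlaps N ✓
(L, G): L overlaps G ✓
(L, S): L overlaps S ✓
(R, B): R overlaps B ✓
(R, S): R overlaps S ✓
(S, B): S overlaps B ✓
(S, F): S overlaps F ✓
(Z, S): Z overlaps S ✓
Count: 13.

13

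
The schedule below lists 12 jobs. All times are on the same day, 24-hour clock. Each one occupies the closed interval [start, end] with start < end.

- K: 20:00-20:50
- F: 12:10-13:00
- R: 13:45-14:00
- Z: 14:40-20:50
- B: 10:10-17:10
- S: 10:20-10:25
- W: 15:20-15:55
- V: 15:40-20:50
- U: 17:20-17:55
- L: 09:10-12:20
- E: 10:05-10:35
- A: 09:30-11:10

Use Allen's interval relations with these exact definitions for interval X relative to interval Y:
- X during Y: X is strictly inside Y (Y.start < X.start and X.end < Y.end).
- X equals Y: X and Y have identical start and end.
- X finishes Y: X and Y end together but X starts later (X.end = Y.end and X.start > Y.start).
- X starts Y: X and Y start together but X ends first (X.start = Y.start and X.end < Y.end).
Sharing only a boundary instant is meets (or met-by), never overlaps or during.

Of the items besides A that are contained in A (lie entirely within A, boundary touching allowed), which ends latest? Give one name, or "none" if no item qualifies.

Target A = [09:30, 11:10].
B [10:10, 17:10] → overlapped-by → excluded.
E [10:05, 10:35] → during → candidate.
F [12:10, 13:00] → after → excluded.
K [20:00, 20:50] → after → excluded.
L [09:10, 12:20] → contains → excluded.
R [13:45, 14:00] → after → excluded.
S [10:20, 10:25] → during → candidate.
U [17:20, 17:55] → after → excluded.
V [15:40, 20:50] → after → excluded.
W [15:20, 15:55] → after → excluded.
Z [14:40, 20:50] → after → excluded.
Among candidates, latest end is 10:35 → E.

E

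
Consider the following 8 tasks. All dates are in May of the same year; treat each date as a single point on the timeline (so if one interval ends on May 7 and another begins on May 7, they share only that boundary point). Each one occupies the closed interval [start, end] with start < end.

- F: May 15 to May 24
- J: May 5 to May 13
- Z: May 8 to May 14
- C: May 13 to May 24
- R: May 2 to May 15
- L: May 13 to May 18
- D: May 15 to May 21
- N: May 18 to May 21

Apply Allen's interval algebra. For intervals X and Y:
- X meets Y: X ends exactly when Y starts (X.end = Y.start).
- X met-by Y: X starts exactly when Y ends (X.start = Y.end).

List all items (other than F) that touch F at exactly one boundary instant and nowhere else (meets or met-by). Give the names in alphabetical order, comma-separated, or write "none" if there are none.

R

Target F = [May 15, May 24].
C [May 13, May 24] → finished-by → no.
D [May 15, May 21] → starts → no.
J [May 5, May 13] → before → no.
L [May 13, May 18] → overlaps → no.
N [May 18, May 21] → during → no.
R [May 2, May 15] → meets → yes.
Z [May 8, May 14] → before → no.
Result: R.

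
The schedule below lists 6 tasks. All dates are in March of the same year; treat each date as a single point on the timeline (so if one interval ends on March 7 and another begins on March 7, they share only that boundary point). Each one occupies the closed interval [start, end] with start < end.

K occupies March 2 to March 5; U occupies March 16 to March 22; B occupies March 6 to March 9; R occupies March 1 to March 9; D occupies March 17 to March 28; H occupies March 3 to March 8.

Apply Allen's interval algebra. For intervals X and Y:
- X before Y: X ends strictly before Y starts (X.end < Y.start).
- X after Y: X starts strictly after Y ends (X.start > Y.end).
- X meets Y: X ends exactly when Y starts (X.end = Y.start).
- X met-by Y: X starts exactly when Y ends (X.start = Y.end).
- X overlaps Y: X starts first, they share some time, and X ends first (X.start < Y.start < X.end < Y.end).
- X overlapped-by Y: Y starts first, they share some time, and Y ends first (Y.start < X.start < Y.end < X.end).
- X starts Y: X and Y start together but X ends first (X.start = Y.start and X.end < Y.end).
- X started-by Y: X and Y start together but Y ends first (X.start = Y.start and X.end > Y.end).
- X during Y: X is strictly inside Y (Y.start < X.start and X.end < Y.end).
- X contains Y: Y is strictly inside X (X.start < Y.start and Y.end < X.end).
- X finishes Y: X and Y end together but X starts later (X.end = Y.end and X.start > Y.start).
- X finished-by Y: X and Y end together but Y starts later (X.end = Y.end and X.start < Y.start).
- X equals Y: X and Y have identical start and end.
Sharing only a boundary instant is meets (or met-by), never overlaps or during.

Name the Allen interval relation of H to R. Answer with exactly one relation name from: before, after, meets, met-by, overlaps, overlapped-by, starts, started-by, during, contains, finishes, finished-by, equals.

during

H = [March 3, March 8]; R = [March 1, March 9].
Compare endpoints: H.start > R.start, H.start < R.end, H.end > R.start, H.end < R.end.
That pattern is 'during'.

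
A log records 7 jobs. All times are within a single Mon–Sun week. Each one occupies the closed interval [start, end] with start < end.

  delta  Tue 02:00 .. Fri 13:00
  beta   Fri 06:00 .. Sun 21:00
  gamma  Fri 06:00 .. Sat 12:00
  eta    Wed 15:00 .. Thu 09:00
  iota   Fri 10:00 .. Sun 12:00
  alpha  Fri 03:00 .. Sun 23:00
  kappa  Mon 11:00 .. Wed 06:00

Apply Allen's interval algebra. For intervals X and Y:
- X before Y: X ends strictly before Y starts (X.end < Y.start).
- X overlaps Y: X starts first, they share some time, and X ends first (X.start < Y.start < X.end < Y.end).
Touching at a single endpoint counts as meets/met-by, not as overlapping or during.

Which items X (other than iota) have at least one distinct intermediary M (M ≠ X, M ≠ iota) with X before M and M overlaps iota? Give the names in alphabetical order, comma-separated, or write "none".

eta, kappa

Target iota = [Fri 10:00, Sun 12:00].
Intermediaries M with M overlaps iota: delta, gamma.
Via delta — items with X before delta: none.
Via gamma — items with X before gamma: eta, kappa.
Union: eta, kappa.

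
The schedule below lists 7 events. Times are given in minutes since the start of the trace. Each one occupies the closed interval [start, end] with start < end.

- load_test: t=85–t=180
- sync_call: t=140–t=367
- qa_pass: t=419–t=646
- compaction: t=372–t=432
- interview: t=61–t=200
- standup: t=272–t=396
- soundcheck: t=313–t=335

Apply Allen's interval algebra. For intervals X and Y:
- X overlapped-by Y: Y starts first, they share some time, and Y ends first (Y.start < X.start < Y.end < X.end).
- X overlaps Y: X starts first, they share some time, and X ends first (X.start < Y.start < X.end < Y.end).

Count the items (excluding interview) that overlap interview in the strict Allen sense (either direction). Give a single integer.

Target interview = [t=61, t=200].
compaction [t=372, t=432] → after → no.
load_test [t=85, t=180] → during → no.
qa_pass [t=419, t=646] → after → no.
soundcheck [t=313, t=335] → after → no.
standup [t=272, t=396] → after → no.
sync_call [t=140, t=367] → overlapped-by → counts.
Total: 1.

1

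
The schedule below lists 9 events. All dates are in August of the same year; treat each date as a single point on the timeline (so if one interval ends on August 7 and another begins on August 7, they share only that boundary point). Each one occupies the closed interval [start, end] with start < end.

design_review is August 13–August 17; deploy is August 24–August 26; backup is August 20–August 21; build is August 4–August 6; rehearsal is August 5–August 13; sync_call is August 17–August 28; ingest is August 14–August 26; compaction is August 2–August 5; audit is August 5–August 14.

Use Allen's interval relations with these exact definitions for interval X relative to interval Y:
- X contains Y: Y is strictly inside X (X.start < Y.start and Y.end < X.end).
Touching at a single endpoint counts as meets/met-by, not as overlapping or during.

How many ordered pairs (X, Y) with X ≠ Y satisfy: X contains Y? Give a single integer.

3

Checking all 72 ordered pairs for relation 'contains'; matching pairs in alphabetical order:
(ingest, backup): ingest contains backup ✓
(sync_call, backup): sync_call contains backup ✓
(sync_call, deploy): sync_call contains deploy ✓
Count: 3.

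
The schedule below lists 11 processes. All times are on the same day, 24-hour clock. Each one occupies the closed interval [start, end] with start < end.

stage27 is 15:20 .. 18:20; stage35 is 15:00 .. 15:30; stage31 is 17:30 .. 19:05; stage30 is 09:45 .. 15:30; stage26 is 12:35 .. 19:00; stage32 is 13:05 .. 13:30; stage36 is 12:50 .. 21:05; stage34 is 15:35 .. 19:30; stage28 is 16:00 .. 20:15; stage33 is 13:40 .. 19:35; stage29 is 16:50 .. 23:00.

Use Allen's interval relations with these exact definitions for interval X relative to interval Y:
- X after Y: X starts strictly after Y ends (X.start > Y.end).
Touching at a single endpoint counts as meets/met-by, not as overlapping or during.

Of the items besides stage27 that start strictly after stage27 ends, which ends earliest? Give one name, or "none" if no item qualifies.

Target stage27 = [15:20, 18:20].
stage26 [12:35, 19:00] → contains → excluded.
stage28 [16:00, 20:15] → overlapped-by → excluded.
stage29 [16:50, 23:00] → overlapped-by → excluded.
stage30 [09:45, 15:30] → overlaps → excluded.
stage31 [17:30, 19:05] → overlapped-by → excluded.
stage32 [13:05, 13:30] → before → excluded.
stage33 [13:40, 19:35] → contains → excluded.
stage34 [15:35, 19:30] → overlapped-by → excluded.
stage35 [15:00, 15:30] → overlaps → excluded.
stage36 [12:50, 21:05] → contains → excluded.
No candidates → none.

none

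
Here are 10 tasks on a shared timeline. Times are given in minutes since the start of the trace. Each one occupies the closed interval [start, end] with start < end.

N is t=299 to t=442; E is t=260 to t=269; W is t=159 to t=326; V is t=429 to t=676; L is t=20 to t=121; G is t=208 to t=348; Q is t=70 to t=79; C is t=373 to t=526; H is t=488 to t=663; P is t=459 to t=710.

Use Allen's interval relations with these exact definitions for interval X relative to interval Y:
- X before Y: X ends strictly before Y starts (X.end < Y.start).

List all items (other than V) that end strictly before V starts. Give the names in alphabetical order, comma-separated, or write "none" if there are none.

Target V = [t=429, t=676].
C [t=373, t=526] → overlaps → no.
E [t=260, t=269] → before → yes.
G [t=208, t=348] → before → yes.
H [t=488, t=663] → during → no.
L [t=20, t=121] → before → yes.
N [t=299, t=442] → overlaps → no.
P [t=459, t=710] → overlapped-by → no.
Q [t=70, t=79] → before → yes.
W [t=159, t=326] → before → yes.
Result: E, G, L, Q, W.

E, G, L, Q, W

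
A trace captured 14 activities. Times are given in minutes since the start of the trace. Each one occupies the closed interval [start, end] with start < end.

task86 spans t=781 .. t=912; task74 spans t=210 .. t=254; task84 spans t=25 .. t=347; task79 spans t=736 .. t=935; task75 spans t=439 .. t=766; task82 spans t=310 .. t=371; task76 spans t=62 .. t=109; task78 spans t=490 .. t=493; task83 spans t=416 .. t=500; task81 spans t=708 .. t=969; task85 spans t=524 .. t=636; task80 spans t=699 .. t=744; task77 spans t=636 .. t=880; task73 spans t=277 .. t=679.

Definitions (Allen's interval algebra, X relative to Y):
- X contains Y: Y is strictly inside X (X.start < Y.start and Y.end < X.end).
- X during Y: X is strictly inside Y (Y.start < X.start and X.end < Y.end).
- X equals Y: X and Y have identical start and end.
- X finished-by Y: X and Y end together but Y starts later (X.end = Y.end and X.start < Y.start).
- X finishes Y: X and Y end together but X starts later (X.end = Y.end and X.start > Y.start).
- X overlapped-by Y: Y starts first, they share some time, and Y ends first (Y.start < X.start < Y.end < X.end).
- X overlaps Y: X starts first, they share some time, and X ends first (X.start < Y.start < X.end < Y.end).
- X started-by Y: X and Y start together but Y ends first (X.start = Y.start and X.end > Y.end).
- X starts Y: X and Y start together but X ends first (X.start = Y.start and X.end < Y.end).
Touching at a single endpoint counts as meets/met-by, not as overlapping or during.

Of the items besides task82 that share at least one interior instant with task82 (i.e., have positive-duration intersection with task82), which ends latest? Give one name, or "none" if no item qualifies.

Target task82 = [t=310, t=371].
task73 [t=277, t=679] → contains → candidate.
task74 [t=210, t=254] → before → excluded.
task75 [t=439, t=766] → after → excluded.
task76 [t=62, t=109] → before → excluded.
task77 [t=636, t=880] → after → excluded.
task78 [t=490, t=493] → after → excluded.
task79 [t=736, t=935] → after → excluded.
task80 [t=699, t=744] → after → excluded.
task81 [t=708, t=969] → after → excluded.
task83 [t=416, t=500] → after → excluded.
task84 [t=25, t=347] → overlaps → candidate.
task85 [t=524, t=636] → after → excluded.
task86 [t=781, t=912] → after → excluded.
Among candidates, latest end is t=679 → task73.

task73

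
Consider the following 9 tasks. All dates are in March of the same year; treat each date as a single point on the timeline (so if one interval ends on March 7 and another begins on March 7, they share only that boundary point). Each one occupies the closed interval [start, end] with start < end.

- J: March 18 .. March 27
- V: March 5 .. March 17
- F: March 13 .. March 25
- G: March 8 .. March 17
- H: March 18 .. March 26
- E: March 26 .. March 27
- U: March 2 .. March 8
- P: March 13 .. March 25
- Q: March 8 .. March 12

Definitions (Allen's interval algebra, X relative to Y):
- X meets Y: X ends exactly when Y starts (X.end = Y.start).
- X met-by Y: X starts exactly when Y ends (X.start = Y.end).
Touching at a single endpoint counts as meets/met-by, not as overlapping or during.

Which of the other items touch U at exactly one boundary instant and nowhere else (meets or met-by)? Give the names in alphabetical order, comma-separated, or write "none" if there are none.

G, Q

Target U = [March 2, March 8].
E [March 26, March 27] → after → no.
F [March 13, March 25] → after → no.
G [March 8, March 17] → met-by → yes.
H [March 18, March 26] → after → no.
J [March 18, March 27] → after → no.
P [March 13, March 25] → after → no.
Q [March 8, March 12] → met-by → yes.
V [March 5, March 17] → overlapped-by → no.
Result: G, Q.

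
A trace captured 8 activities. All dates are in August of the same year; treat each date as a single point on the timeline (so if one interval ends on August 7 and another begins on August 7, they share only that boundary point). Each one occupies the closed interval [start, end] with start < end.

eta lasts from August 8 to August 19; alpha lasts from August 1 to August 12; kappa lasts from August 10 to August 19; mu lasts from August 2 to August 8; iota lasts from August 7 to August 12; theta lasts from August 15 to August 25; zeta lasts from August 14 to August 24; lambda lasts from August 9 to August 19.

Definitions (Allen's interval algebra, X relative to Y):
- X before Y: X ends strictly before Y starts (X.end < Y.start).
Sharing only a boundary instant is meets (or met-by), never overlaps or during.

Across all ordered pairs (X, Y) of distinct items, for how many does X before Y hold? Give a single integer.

8

Checking all 56 ordered pairs for relation 'before'; matching pairs in alphabetical order:
(alpha, theta): alpha before theta ✓
(alpha, zeta): alpha before zeta ✓
(iota, theta): iota before theta ✓
(iota, zeta): iota before zeta ✓
(mu, kappa): mu before kappa ✓
(mu, lambda): mu before lambda ✓
(mu, theta): mu before theta ✓
(mu, zeta): mu before zeta ✓
Count: 8.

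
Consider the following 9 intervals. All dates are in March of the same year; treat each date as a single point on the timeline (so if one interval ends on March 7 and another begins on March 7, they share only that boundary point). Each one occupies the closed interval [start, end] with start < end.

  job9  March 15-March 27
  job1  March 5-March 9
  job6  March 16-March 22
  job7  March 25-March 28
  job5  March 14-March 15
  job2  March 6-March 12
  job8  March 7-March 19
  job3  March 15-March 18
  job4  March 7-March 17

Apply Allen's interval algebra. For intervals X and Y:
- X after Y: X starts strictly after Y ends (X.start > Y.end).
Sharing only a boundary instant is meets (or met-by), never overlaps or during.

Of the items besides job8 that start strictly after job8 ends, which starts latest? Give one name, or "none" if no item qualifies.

job7

Target job8 = [March 7, March 19].
job1 [March 5, March 9] → overlaps → excluded.
job2 [March 6, March 12] → overlaps → excluded.
job3 [March 15, March 18] → during → excluded.
job4 [March 7, March 17] → starts → excluded.
job5 [March 14, March 15] → during → excluded.
job6 [March 16, March 22] → overlapped-by → excluded.
job7 [March 25, March 28] → after → candidate.
job9 [March 15, March 27] → overlapped-by → excluded.
Among candidates, latest start is March 25 → job7.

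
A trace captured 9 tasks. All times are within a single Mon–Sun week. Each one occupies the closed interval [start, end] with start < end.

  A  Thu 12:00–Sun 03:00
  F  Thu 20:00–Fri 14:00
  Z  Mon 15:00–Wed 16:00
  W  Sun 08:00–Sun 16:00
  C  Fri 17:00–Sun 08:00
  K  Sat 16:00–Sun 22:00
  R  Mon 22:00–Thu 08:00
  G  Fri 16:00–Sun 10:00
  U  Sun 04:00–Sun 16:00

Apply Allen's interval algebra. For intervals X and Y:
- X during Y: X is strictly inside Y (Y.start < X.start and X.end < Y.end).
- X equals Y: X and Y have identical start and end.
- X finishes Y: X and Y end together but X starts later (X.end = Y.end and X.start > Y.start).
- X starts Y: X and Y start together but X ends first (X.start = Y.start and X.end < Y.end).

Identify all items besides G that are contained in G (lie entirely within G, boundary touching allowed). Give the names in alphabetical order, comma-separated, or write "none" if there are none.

C

Target G = [Fri 16:00, Sun 10:00].
A [Thu 12:00, Sun 03:00] → overlaps → no.
C [Fri 17:00, Sun 08:00] → during → yes.
F [Thu 20:00, Fri 14:00] → before → no.
K [Sat 16:00, Sun 22:00] → overlapped-by → no.
R [Mon 22:00, Thu 08:00] → before → no.
U [Sun 04:00, Sun 16:00] → overlapped-by → no.
W [Sun 08:00, Sun 16:00] → overlapped-by → no.
Z [Mon 15:00, Wed 16:00] → before → no.
Result: C.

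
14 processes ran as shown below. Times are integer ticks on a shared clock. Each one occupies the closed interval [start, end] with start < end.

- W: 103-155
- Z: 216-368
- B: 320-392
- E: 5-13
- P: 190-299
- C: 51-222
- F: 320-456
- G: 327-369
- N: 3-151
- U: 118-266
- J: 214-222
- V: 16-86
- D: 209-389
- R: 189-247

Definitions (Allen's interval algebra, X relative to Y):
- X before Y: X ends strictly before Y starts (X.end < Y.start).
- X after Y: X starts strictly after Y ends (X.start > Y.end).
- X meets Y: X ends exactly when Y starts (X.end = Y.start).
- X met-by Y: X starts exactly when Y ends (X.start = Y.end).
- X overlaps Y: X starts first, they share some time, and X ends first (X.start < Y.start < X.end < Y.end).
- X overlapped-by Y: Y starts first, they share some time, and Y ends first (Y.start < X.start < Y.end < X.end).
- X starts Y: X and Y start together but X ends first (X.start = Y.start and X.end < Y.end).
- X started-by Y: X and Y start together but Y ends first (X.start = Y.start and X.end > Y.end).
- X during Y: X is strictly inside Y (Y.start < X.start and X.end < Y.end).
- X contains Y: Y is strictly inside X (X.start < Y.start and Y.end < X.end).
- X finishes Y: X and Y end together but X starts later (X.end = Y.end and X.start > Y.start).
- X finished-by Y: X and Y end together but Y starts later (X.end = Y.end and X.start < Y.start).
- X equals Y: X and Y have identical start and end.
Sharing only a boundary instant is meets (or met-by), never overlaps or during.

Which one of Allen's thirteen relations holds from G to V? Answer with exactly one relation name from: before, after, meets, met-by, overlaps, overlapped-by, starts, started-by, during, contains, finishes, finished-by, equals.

after

G = [327, 369]; V = [16, 86].
Compare endpoints: G.start > V.start, G.start > V.end, G.end > V.start, G.end > V.end.
That pattern is 'after'.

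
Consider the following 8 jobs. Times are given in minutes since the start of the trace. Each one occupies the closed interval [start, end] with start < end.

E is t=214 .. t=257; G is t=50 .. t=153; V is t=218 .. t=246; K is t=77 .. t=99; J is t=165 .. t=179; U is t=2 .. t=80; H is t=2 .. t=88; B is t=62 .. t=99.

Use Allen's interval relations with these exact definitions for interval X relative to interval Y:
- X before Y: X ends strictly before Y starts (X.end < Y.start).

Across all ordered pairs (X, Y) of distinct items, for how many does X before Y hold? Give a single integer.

17

Checking all 56 ordered pairs for relation 'before'; matching pairs in alphabetical order:
(B, E): B before E ✓
(B, J): B before J ✓
(B, V): B before V ✓
(G, E): G before E ✓
(G, J): G before J ✓
(G, V): G before V ✓
(H, E): H before E ✓
(H, J): H before J ✓
(H, V): H before V ✓
(J, E): J before E ✓
(J, V): J before V ✓
(K, E): K before E ✓
(K, J): K before J ✓
(K, V): K before V ✓
(U, E): U before E ✓
(U, J): U before J ✓
(U, V): U before V ✓
Count: 17.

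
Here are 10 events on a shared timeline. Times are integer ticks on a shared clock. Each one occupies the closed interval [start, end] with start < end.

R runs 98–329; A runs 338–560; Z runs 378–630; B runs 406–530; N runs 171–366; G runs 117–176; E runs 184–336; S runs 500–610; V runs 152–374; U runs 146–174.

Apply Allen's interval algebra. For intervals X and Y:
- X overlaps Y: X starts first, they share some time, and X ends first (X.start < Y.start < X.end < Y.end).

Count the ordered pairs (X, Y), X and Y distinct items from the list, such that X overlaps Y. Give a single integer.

12

Checking all 90 ordered pairs for relation 'overlaps'; matching pairs in alphabetical order:
(A, S): A overlaps S ✓
(A, Z): A overlaps Z ✓
(B, S): B overlaps S ✓
(G, N): G overlaps N ✓
(G, V): G overlaps V ✓
(N, A): N overlaps A ✓
(R, E): R overlaps E ✓
(R, N): R overlaps N ✓
(R, V): R overlaps V ✓
(U, N): U overlaps N ✓
(U, V): U overlaps V ✓
(V, A): V overlaps A ✓
Count: 12.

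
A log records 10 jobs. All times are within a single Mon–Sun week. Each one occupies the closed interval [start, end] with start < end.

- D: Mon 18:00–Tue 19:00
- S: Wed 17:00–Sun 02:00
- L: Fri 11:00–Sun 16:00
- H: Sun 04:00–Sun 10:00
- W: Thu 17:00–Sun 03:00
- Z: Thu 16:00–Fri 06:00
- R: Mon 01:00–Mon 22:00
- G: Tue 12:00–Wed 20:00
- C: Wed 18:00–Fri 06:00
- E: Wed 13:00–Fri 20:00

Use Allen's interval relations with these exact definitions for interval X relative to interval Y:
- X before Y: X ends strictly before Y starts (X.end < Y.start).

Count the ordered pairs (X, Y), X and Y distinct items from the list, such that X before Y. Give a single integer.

26

Checking all 90 ordered pairs for relation 'before'; matching pairs in alphabetical order:
(C, H): C before H ✓
(C, L): C before L ✓
(D, C): D before C ✓
(D, E): D before E ✓
(D, H): D before H ✓
(D, L): D before L ✓
(D, S): D before S ✓
(D, W): D before W ✓
(D, Z): D before Z ✓
(E, H): E before H ✓
(G, H): G before H ✓
(G, L): G before L ✓
(G, W): G before W ✓
(G, Z): G before Z ✓
(R, C): R before C ✓
(R, E): R before E ✓
(R, G): R before G ✓
(R, H): R before H ✓
(R, L): R before L ✓
(R, S): R before S ✓
(R, W): R before W ✓
(R, Z): R before Z ✓
(S, H): S before H ✓
(W, H): W before H ✓
... plus 2 further pairs not listed.
Count: 26.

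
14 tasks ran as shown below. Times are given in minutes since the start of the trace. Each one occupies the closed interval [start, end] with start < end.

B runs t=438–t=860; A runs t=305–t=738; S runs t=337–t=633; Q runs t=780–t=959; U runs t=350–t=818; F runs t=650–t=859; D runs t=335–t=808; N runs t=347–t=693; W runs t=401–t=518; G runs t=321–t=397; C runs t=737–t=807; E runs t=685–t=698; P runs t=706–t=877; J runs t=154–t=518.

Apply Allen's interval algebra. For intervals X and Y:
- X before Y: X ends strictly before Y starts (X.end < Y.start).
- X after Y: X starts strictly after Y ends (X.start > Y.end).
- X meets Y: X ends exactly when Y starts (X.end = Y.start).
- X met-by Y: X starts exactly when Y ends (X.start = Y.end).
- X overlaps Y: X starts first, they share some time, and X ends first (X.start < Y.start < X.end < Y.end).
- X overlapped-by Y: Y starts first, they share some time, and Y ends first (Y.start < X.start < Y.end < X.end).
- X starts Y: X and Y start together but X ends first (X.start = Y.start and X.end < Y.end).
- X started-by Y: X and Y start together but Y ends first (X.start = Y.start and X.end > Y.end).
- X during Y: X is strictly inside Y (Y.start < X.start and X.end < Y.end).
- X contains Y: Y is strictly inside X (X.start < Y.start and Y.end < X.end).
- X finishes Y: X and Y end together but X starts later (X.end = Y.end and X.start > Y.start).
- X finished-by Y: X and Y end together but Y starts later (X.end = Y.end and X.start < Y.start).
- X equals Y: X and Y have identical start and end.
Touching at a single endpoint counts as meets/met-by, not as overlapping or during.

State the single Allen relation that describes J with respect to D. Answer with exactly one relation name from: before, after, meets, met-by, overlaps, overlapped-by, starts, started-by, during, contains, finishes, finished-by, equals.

J = [t=154, t=518]; D = [t=335, t=808].
Compare endpoints: J.start < D.start, J.start < D.end, J.end > D.start, J.end < D.end.
That pattern is 'overlaps'.

overlaps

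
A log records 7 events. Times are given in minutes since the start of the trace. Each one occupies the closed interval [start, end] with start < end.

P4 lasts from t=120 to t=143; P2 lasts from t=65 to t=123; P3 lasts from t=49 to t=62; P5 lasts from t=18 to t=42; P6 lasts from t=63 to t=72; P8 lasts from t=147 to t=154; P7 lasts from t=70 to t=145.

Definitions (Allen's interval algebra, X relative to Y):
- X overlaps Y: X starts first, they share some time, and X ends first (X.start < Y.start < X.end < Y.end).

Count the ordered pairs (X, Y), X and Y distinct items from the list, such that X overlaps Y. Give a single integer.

Checking all 42 ordered pairs for relation 'overlaps'; matching pairs in alphabetical order:
(P2, P4): P2 overlaps P4 ✓
(P2, P7): P2 overlaps P7 ✓
(P6, P2): P6 overlaps P2 ✓
(P6, P7): P6 overlaps P7 ✓
Count: 4.

4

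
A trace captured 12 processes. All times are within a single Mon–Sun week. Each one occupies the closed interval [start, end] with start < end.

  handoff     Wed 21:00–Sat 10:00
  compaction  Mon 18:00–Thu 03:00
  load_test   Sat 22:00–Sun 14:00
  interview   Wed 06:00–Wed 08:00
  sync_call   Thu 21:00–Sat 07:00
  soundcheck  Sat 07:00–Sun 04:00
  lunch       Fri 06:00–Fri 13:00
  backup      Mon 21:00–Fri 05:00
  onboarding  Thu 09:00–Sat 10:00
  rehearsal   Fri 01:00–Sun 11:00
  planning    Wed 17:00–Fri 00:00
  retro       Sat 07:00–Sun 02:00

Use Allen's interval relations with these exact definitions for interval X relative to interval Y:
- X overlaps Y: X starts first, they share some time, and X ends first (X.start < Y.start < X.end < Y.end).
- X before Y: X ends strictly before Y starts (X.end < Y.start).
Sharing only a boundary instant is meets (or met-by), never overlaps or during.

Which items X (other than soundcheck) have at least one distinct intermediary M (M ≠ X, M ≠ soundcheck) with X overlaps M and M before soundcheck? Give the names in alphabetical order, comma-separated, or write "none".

Target soundcheck = [Sat 07:00, Sun 04:00].
Intermediaries M with M before soundcheck: backup, compaction, interview, lunch, planning.
Via backup — items with X overlaps backup: compaction.
Via compaction — items with X overlaps compaction: none.
Via interview — items with X overlaps interview: none.
Via lunch — items with X overlaps lunch: none.
Via planning — items with X overlaps planning: compaction.
Union: compaction.

compaction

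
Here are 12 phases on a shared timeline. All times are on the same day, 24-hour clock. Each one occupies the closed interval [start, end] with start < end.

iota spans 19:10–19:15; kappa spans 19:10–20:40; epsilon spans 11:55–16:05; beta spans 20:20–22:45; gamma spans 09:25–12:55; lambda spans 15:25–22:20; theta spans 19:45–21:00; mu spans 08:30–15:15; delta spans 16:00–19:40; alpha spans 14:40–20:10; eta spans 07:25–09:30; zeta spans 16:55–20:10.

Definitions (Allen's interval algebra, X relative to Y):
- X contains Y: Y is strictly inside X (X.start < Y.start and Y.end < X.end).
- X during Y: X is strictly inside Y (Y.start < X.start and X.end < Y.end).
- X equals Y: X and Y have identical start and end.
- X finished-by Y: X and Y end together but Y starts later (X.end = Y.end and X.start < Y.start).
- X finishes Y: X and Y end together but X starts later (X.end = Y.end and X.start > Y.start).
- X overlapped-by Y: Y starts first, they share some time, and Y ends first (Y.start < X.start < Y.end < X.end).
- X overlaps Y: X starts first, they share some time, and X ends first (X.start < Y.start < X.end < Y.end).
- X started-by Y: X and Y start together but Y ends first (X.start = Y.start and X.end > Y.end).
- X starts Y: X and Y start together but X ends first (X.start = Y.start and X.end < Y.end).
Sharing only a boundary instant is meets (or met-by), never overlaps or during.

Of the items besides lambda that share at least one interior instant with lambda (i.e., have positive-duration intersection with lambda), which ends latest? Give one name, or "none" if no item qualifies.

beta

Target lambda = [15:25, 22:20].
alpha [14:40, 20:10] → overlaps → candidate.
beta [20:20, 22:45] → overlapped-by → candidate.
delta [16:00, 19:40] → during → candidate.
epsilon [11:55, 16:05] → overlaps → candidate.
eta [07:25, 09:30] → before → excluded.
gamma [09:25, 12:55] → before → excluded.
iota [19:10, 19:15] → during → candidate.
kappa [19:10, 20:40] → during → candidate.
mu [08:30, 15:15] → before → excluded.
theta [19:45, 21:00] → during → candidate.
zeta [16:55, 20:10] → during → candidate.
Among candidates, latest end is 22:45 → beta.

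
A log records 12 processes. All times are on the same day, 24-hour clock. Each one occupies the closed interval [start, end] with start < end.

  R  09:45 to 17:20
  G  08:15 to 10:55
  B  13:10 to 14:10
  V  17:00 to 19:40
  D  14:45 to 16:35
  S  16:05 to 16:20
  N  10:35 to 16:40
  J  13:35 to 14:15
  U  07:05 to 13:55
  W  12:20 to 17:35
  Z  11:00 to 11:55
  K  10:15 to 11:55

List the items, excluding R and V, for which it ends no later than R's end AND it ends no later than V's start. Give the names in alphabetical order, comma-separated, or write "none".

B, D, G, J, K, N, S, U, Z

Conditions: its end is no later than R's end (X.end <= 17:20) AND its end is no later than V's start (X.end <= 17:00).
B: end 14:10 <= 17:20? ✓; end 14:10 <= 17:00? ✓ → yes.
D: end 16:35 <= 17:20? ✓; end 16:35 <= 17:00? ✓ → yes.
G: end 10:55 <= 17:20? ✓; end 10:55 <= 17:00? ✓ → yes.
J: end 14:15 <= 17:20? ✓; end 14:15 <= 17:00? ✓ → yes.
K: end 11:55 <= 17:20? ✓; end 11:55 <= 17:00? ✓ → yes.
N: end 16:40 <= 17:20? ✓; end 16:40 <= 17:00? ✓ → yes.
S: end 16:20 <= 17:20? ✓; end 16:20 <= 17:00? ✓ → yes.
U: end 13:55 <= 17:20? ✓; end 13:55 <= 17:00? ✓ → yes.
W: end 17:35 <= 17:20? ✗; end 17:35 <= 17:00? ✗ → no.
Z: end 11:55 <= 17:20? ✓; end 11:55 <= 17:00? ✓ → yes.
Result: B, D, G, J, K, N, S, U, Z.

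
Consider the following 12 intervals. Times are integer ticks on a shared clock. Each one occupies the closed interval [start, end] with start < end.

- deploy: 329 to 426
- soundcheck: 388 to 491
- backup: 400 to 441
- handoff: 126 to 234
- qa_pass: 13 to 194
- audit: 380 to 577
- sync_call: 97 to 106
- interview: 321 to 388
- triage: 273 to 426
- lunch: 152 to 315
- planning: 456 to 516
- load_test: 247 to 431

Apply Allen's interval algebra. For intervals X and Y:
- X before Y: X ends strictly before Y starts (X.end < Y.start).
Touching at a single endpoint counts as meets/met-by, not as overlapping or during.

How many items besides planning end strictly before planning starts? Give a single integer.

Target planning = [456, 516].
audit [380, 577] → contains → no.
backup [400, 441] → before → counts.
deploy [329, 426] → before → counts.
handoff [126, 234] → before → counts.
interview [321, 388] → before → counts.
load_test [247, 431] → before → counts.
lunch [152, 315] → before → counts.
qa_pass [13, 194] → before → counts.
soundcheck [388, 491] → overlaps → no.
sync_call [97, 106] → before → counts.
triage [273, 426] → before → counts.
Total: 9.

9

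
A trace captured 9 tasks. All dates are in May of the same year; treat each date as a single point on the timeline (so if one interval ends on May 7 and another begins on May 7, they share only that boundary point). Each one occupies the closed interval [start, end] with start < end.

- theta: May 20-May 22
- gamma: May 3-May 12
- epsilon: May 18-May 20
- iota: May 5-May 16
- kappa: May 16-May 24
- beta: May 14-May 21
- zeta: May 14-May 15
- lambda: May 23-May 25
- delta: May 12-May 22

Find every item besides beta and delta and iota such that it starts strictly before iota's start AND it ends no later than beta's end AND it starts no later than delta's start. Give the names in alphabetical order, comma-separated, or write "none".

Conditions: its start is strictly before iota's start (X.start < May 5) AND its end is no later than beta's end (X.end <= May 21) AND its start is no later than delta's start (X.start <= May 12).
epsilon: start May 18 < May 5? ✗; end May 20 <= May 21? ✓; start May 18 <= May 12? ✗ → no.
gamma: start May 3 < May 5? ✓; end May 12 <= May 21? ✓; start May 3 <= May 12? ✓ → yes.
kappa: start May 16 < May 5? ✗; end May 24 <= May 21? ✗; start May 16 <= May 12? ✗ → no.
lambda: start May 23 < May 5? ✗; end May 25 <= May 21? ✗; start May 23 <= May 12? ✗ → no.
theta: start May 20 < May 5? ✗; end May 22 <= May 21? ✗; start May 20 <= May 12? ✗ → no.
zeta: start May 14 < May 5? ✗; end May 15 <= May 21? ✓; start May 14 <= May 12? ✗ → no.
Result: gamma.

gamma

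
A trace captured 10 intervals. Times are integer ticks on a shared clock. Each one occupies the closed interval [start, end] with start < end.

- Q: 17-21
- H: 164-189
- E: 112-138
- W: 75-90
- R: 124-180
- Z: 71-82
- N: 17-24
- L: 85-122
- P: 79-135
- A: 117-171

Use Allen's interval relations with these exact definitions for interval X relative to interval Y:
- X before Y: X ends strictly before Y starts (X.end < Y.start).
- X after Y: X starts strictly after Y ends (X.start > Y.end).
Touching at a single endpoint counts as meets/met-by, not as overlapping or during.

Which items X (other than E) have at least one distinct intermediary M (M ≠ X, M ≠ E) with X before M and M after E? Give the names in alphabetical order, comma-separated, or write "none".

L, N, P, Q, W, Z

Target E = [112, 138].
Intermediaries M with M after E: H.
Via H — items with X before H: L, N, P, Q, W, Z.
Union: L, N, P, Q, W, Z.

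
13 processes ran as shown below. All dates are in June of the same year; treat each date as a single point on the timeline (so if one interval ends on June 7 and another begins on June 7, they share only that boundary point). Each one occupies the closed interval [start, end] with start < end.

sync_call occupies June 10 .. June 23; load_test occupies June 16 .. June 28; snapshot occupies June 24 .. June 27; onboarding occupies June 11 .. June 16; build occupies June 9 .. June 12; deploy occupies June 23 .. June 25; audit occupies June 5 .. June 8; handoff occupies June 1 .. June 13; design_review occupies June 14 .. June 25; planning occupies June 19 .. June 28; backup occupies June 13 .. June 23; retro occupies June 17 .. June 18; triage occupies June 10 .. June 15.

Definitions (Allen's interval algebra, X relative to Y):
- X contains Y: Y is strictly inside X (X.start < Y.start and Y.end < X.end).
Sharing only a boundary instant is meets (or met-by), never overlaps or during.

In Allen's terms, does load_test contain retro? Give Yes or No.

Yes

load_test = [June 16, June 28], retro = [June 17, June 18].
Actual relation of load_test to retro: contains.
Asked whether 'contains' holds → Yes.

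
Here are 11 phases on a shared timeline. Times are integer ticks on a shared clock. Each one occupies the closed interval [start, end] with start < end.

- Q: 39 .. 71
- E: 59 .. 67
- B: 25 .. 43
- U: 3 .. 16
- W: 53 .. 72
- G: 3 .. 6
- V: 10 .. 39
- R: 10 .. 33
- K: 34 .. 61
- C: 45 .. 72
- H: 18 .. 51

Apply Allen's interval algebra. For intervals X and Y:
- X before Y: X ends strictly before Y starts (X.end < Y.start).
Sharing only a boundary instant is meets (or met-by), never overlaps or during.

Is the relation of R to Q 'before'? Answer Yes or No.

R = [10, 33], Q = [39, 71].
Actual relation of R to Q: before.
Asked whether 'before' holds → Yes.

Yes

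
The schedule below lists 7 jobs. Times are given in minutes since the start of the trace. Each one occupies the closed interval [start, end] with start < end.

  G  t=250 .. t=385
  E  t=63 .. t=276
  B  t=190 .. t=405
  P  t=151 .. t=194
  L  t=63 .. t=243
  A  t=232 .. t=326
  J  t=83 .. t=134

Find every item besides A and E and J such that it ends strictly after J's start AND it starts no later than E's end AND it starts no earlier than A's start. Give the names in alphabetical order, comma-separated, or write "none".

Conditions: its end is strictly after J's start (X.end > t=83) AND its start is no later than E's end (X.start <= t=276) AND its start is no earlier than A's start (X.start >= t=232).
B: end t=405 > t=83? ✓; start t=190 <= t=276? ✓; start t=190 >= t=232? ✗ → no.
G: end t=385 > t=83? ✓; start t=250 <= t=276? ✓; start t=250 >= t=232? ✓ → yes.
L: end t=243 > t=83? ✓; start t=63 <= t=276? ✓; start t=63 >= t=232? ✗ → no.
P: end t=194 > t=83? ✓; start t=151 <= t=276? ✓; start t=151 >= t=232? ✗ → no.
Result: G.

G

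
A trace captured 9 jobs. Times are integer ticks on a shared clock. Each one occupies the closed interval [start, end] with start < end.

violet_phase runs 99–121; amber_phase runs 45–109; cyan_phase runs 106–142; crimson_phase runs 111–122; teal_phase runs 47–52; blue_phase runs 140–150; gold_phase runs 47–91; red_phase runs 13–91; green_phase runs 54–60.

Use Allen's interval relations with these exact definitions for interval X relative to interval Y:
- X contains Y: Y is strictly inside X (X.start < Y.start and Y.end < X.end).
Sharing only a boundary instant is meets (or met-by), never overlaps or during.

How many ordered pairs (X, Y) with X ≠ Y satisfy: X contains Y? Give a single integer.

Checking all 72 ordered pairs for relation 'contains'; matching pairs in alphabetical order:
(amber_phase, gold_phase): amber_phase contains gold_phase ✓
(amber_phase, green_phase): amber_phase contains green_phase ✓
(amber_phase, teal_phase): amber_phase contains teal_phase ✓
(cyan_phase, crimson_phase): cyan_phase contains crimson_phase ✓
(gold_phase, green_phase): gold_phase contains green_phase ✓
(red_phase, green_phase): red_phase contains green_phase ✓
(red_phase, teal_phase): red_phase contains teal_phase ✓
Count: 7.

7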